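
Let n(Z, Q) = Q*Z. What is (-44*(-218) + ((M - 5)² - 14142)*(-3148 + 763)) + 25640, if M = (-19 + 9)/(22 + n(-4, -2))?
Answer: 33696062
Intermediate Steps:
M = -⅓ (M = (-19 + 9)/(22 - 2*(-4)) = -10/(22 + 8) = -10/30 = -10*1/30 = -⅓ ≈ -0.33333)
(-44*(-218) + ((M - 5)² - 14142)*(-3148 + 763)) + 25640 = (-44*(-218) + ((-⅓ - 5)² - 14142)*(-3148 + 763)) + 25640 = (9592 + ((-16/3)² - 14142)*(-2385)) + 25640 = (9592 + (256/9 - 14142)*(-2385)) + 25640 = (9592 - 127022/9*(-2385)) + 25640 = (9592 + 33660830) + 25640 = 33670422 + 25640 = 33696062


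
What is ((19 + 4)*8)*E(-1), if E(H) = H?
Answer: -184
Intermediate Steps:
((19 + 4)*8)*E(-1) = ((19 + 4)*8)*(-1) = (23*8)*(-1) = 184*(-1) = -184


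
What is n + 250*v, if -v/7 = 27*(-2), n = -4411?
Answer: 90089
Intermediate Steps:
v = 378 (v = -189*(-2) = -7*(-54) = 378)
n + 250*v = -4411 + 250*378 = -4411 + 94500 = 90089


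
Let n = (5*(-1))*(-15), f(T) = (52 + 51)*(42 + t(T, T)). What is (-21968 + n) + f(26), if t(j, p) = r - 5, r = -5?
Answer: -18597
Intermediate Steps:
t(j, p) = -10 (t(j, p) = -5 - 5 = -10)
f(T) = 3296 (f(T) = (52 + 51)*(42 - 10) = 103*32 = 3296)
n = 75 (n = -5*(-15) = 75)
(-21968 + n) + f(26) = (-21968 + 75) + 3296 = -21893 + 3296 = -18597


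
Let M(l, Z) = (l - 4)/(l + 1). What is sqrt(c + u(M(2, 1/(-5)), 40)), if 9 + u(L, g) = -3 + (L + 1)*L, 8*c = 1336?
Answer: sqrt(1393)/3 ≈ 12.441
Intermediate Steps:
c = 167 (c = (1/8)*1336 = 167)
M(l, Z) = (-4 + l)/(1 + l)
u(L, g) = -12 + L*(1 + L) (u(L, g) = -9 + (-3 + (L + 1)*L) = -9 + (-3 + (1 + L)*L) = -9 + (-3 + L*(1 + L)) = -12 + L*(1 + L))
sqrt(c + u(M(2, 1/(-5)), 40)) = sqrt(167 + (-12 + (-4 + 2)/(1 + 2) + ((-4 + 2)/(1 + 2))**2)) = sqrt(167 + (-12 - 2/3 + (-2/3)**2)) = sqrt(167 + (-12 - 2/3 + 4/9)) = sqrt(167 - 110/9) = sqrt(1393/9) = sqrt(1393)/3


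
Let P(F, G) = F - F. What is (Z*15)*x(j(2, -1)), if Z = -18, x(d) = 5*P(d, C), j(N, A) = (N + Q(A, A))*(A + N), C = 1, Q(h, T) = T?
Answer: 0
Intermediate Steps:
P(F, G) = 0
j(N, A) = (A + N)² (j(N, A) = (N + A)*(A + N) = (A + N)*(A + N) = (A + N)²)
x(d) = 0 (x(d) = 5*0 = 0)
(Z*15)*x(j(2, -1)) = -18*15*0 = -270*0 = 0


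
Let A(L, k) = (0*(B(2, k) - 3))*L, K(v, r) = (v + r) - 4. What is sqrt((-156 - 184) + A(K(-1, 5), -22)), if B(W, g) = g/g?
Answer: 2*I*sqrt(85) ≈ 18.439*I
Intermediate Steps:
B(W, g) = 1
K(v, r) = -4 + r + v (K(v, r) = (r + v) - 4 = -4 + r + v)
A(L, k) = 0 (A(L, k) = (0*(1 - 3))*L = (0*(-2))*L = 0*L = 0)
sqrt((-156 - 184) + A(K(-1, 5), -22)) = sqrt((-156 - 184) + 0) = sqrt(-340 + 0) = sqrt(-340) = 2*I*sqrt(85)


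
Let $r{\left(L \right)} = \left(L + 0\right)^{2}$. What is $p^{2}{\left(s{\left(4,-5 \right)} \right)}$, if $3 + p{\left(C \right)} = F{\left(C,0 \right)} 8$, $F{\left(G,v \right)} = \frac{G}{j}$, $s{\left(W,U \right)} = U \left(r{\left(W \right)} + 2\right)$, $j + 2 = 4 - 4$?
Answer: $127449$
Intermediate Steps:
$j = -2$ ($j = -2 + \left(4 - 4\right) = -2 + 0 = -2$)
$r{\left(L \right)} = L^{2}$
$s{\left(W,U \right)} = U \left(2 + W^{2}\right)$ ($s{\left(W,U \right)} = U \left(W^{2} + 2\right) = U \left(2 + W^{2}\right)$)
$F{\left(G,v \right)} = - \frac{G}{2}$ ($F{\left(G,v \right)} = \frac{G}{-2} = G \left(- \frac{1}{2}\right) = - \frac{G}{2}$)
$p{\left(C \right)} = -3 - 4 C$ ($p{\left(C \right)} = -3 + - \frac{C}{2} \cdot 8 = -3 - 4 C$)
$p^{2}{\left(s{\left(4,-5 \right)} \right)} = \left(-3 - 4 \left(- 5 \left(2 + 4^{2}\right)\right)\right)^{2} = \left(-3 - 4 \left(- 5 \left(2 + 16\right)\right)\right)^{2} = \left(-3 - 4 \left(\left(-5\right) 18\right)\right)^{2} = \left(-3 - -360\right)^{2} = \left(-3 + 360\right)^{2} = 357^{2} = 127449$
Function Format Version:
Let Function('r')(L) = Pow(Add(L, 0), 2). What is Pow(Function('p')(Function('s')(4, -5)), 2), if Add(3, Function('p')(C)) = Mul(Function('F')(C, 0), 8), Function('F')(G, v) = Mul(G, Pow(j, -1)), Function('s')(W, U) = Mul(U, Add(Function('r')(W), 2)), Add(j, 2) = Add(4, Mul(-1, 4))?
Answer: 127449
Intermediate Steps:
j = -2 (j = Add(-2, Add(4, Mul(-1, 4))) = Add(-2, Add(4, -4)) = Add(-2, 0) = -2)
Function('r')(L) = Pow(L, 2)
Function('s')(W, U) = Mul(U, Add(2, Pow(W, 2))) (Function('s')(W, U) = Mul(U, Add(Pow(W, 2), 2)) = Mul(U, Add(2, Pow(W, 2))))
Function('F')(G, v) = Mul(Rational(-1, 2), G) (Function('F')(G, v) = Mul(G, Pow(-2, -1)) = Mul(G, Rational(-1, 2)) = Mul(Rational(-1, 2), G))
Function('p')(C) = Add(-3, Mul(-4, C)) (Function('p')(C) = Add(-3, Mul(Mul(Rational(-1, 2), C), 8)) = Add(-3, Mul(-4, C)))
Pow(Function('p')(Function('s')(4, -5)), 2) = Pow(Add(-3, Mul(-4, Mul(-5, Add(2, Pow(4, 2))))), 2) = Pow(Add(-3, Mul(-4, Mul(-5, Add(2, 16)))), 2) = Pow(Add(-3, Mul(-4, Mul(-5, 18))), 2) = Pow(Add(-3, Mul(-4, -90)), 2) = Pow(Add(-3, 360), 2) = Pow(357, 2) = 127449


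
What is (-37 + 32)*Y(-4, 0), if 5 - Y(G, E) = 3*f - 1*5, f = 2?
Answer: -20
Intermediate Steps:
Y(G, E) = 4 (Y(G, E) = 5 - (3*2 - 1*5) = 5 - (6 - 5) = 5 - 1*1 = 5 - 1 = 4)
(-37 + 32)*Y(-4, 0) = (-37 + 32)*4 = -5*4 = -20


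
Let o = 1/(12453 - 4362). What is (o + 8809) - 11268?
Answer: -19895768/8091 ≈ -2459.0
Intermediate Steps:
o = 1/8091 ≈ 0.00012359
(o + 8809) - 11268 = (1/8091 + 8809) - 11268 = 71273620/8091 - 11268 = -19895768/8091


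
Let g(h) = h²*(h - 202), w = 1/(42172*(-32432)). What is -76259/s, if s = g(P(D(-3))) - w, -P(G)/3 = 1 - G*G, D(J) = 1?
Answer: -104301135180736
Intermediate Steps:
P(G) = -3 + 3*G² (P(G) = -3*(1 - G*G) = -3*(1 - G²) = -3 + 3*G²)
w = -1/1367722304 (w = (1/42172)*(-1/32432) = -1/1367722304 ≈ -7.3114e-10)
g(h) = h²*(-202 + h)
s = 1/1367722304 (s = (-3 + 3*1²)²*(-202 + (-3 + 3*1²)) - 1*(-1/1367722304) = (-3 + 3*1)²*(-202 + (-3 + 3*1)) + 1/1367722304 = (-3 + 3)²*(-202 + (-3 + 3)) + 1/1367722304 = 0²*(-202 + 0) + 1/1367722304 = 0*(-202) + 1/1367722304 = 0 + 1/1367722304 = 1/1367722304 ≈ 7.3114e-10)
-76259/s = -76259/1/1367722304 = -76259*1367722304 = -104301135180736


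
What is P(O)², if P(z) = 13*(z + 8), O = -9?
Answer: 169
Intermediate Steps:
P(z) = 104 + 13*z (P(z) = 13*(8 + z) = 104 + 13*z)
P(O)² = (104 + 13*(-9))² = (104 - 117)² = (-13)² = 169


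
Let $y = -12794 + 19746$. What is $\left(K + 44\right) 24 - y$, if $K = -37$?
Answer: $-6784$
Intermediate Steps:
$y = 6952$
$\left(K + 44\right) 24 - y = \left(-37 + 44\right) 24 - 6952 = 7 \cdot 24 - 6952 = 168 - 6952 = -6784$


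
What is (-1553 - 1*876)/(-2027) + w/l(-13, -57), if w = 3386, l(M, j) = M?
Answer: -6831845/26351 ≈ -259.26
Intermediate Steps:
(-1553 - 1*876)/(-2027) + w/l(-13, -57) = (-1553 - 1*876)/(-2027) + 3386/(-13) = (-1553 - 876)*(-1/2027) + 3386*(-1/13) = -2429*(-1/2027) - 3386/13 = 2429/2027 - 3386/13 = -6831845/26351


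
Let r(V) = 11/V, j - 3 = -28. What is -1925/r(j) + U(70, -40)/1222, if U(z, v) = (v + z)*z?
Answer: 2674175/611 ≈ 4376.7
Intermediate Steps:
j = -25 (j = 3 - 28 = -25)
U(z, v) = z*(v + z)
-1925/r(j) + U(70, -40)/1222 = -1925/(11/(-25)) + (70*(-40 + 70))/1222 = -1925/(11*(-1/25)) + (70*30)*(1/1222) = -1925/(-11/25) + 2100*(1/1222) = -1925*(-25/11) + 1050/611 = 4375 + 1050/611 = 2674175/611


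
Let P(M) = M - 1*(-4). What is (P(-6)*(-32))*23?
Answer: 1472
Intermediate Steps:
P(M) = 4 + M (P(M) = M + 4 = 4 + M)
(P(-6)*(-32))*23 = ((4 - 6)*(-32))*23 = -2*(-32)*23 = 64*23 = 1472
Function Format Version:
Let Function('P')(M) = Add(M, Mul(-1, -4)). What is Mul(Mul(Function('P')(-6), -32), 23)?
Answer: 1472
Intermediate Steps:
Function('P')(M) = Add(4, M) (Function('P')(M) = Add(M, 4) = Add(4, M))
Mul(Mul(Function('P')(-6), -32), 23) = Mul(Mul(Add(4, -6), -32), 23) = Mul(Mul(-2, -32), 23) = Mul(64, 23) = 1472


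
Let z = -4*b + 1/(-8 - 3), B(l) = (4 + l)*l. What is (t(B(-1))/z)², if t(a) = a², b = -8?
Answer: 121/1521 ≈ 0.079553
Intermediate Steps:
B(l) = l*(4 + l)
z = 351/11 (z = -4*(-8) + 1/(-8 - 3) = 32 + 1/(-11) = 32 - 1/11 = 351/11 ≈ 31.909)
(t(B(-1))/z)² = ((-(4 - 1))²/(351/11))² = ((-1*3)²*(11/351))² = ((-3)²*(11/351))² = (9*(11/351))² = (11/39)² = 121/1521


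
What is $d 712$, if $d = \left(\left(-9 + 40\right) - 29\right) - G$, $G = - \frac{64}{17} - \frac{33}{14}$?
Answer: $\frac{688148}{119} \approx 5782.8$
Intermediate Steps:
$G = - \frac{1457}{238}$ ($G = \left(-64\right) \frac{1}{17} - \frac{33}{14} = - \frac{64}{17} - \frac{33}{14} = - \frac{1457}{238} \approx -6.1218$)
$d = \frac{1933}{238}$ ($d = \left(\left(-9 + 40\right) - 29\right) - - \frac{1457}{238} = \left(31 - 29\right) + \frac{1457}{238} = 2 + \frac{1457}{238} = \frac{1933}{238} \approx 8.1218$)
$d 712 = \frac{1933}{238} \cdot 712 = \frac{688148}{119}$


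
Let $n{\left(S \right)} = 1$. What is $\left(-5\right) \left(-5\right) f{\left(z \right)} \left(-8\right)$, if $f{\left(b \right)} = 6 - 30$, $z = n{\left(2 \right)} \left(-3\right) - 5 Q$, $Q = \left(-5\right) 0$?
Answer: $4800$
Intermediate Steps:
$Q = 0$
$z = -3$ ($z = 1 \left(-3\right) - 0 = -3 + 0 = -3$)
$f{\left(b \right)} = -24$ ($f{\left(b \right)} = 6 - 30 = -24$)
$\left(-5\right) \left(-5\right) f{\left(z \right)} \left(-8\right) = \left(-5\right) \left(-5\right) \left(-24\right) \left(-8\right) = 25 \left(-24\right) \left(-8\right) = \left(-600\right) \left(-8\right) = 4800$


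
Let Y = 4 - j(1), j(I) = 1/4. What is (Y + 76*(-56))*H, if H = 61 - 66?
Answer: 85045/4 ≈ 21261.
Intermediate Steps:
j(I) = 1/4
Y = 15/4 (Y = 4 - 1*1/4 = 4 - 1/4 = 15/4 ≈ 3.7500)
H = -5
(Y + 76*(-56))*H = (15/4 + 76*(-56))*(-5) = (15/4 - 4256)*(-5) = -17009/4*(-5) = 85045/4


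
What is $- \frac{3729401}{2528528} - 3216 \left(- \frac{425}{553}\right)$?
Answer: $\frac{3453929711647}{1398275984} \approx 2470.1$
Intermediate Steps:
$- \frac{3729401}{2528528} - 3216 \left(- \frac{425}{553}\right) = - \frac{3729401}{2528528} - - \frac{1366800}{553} = - \frac{3729401}{2528528} + \frac{1366800}{553} = \frac{3453929711647}{1398275984}$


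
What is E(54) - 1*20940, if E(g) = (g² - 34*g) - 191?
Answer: -20051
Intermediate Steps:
E(g) = -191 + g² - 34*g
E(54) - 1*20940 = (-191 + 54² - 34*54) - 1*20940 = (-191 + 2916 - 1836) - 20940 = 889 - 20940 = -20051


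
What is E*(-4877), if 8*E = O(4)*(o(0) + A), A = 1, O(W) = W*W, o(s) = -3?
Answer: 19508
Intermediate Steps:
O(W) = W²
E = -4 (E = (4²*(-3 + 1))/8 = (16*(-2))/8 = (⅛)*(-32) = -4)
E*(-4877) = -4*(-4877) = 19508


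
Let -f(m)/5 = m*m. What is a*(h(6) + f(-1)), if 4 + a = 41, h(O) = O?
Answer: 37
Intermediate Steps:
a = 37 (a = -4 + 41 = 37)
f(m) = -5*m**2 (f(m) = -5*m*m = -5*m**2)
a*(h(6) + f(-1)) = 37*(6 - 5*(-1)**2) = 37*(6 - 5*1) = 37*(6 - 5) = 37*1 = 37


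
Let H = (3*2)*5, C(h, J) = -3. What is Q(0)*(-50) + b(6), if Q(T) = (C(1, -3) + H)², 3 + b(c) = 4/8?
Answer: -72905/2 ≈ -36453.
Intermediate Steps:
b(c) = -5/2 (b(c) = -3 + 4/8 = -3 + 4*(⅛) = -3 + ½ = -5/2)
H = 30 (H = 6*5 = 30)
Q(T) = 729 (Q(T) = (-3 + 30)² = 27² = 729)
Q(0)*(-50) + b(6) = 729*(-50) - 5/2 = -36450 - 5/2 = -72905/2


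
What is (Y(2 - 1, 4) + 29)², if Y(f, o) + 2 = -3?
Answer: 576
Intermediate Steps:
Y(f, o) = -5 (Y(f, o) = -2 - 3 = -5)
(Y(2 - 1, 4) + 29)² = (-5 + 29)² = 24² = 576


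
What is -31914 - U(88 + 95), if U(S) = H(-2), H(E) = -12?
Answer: -31902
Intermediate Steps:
U(S) = -12
-31914 - U(88 + 95) = -31914 - 1*(-12) = -31914 + 12 = -31902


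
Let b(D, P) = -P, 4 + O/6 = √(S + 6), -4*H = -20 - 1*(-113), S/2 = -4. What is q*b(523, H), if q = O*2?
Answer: -1116 + 279*I*√2 ≈ -1116.0 + 394.57*I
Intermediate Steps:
S = -8 (S = 2*(-4) = -8)
H = -93/4 (H = -(-20 - 1*(-113))/4 = -(-20 + 113)/4 = -¼*93 = -93/4 ≈ -23.250)
O = -24 + 6*I*√2 (O = -24 + 6*√(-8 + 6) = -24 + 6*√(-2) = -24 + 6*(I*√2) = -24 + 6*I*√2 ≈ -24.0 + 8.4853*I)
q = -48 + 12*I*√2 (q = (-24 + 6*I*√2)*2 = -48 + 12*I*√2 ≈ -48.0 + 16.971*I)
q*b(523, H) = (-48 + 12*I*√2)*(-1*(-93/4)) = (-48 + 12*I*√2)*(93/4) = -1116 + 279*I*√2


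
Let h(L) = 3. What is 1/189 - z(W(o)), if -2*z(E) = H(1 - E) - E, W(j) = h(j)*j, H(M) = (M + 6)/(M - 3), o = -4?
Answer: 26291/3780 ≈ 6.9553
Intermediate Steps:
H(M) = (6 + M)/(-3 + M)
W(j) = 3*j
z(E) = E/2 - (7 - E)/(2*(-2 - E)) (z(E) = -((6 + (1 - E))/(-3 + (1 - E)) - E)/2 = -((7 - E)/(-2 - E) - E)/2 = -(-E + (7 - E)/(-2 - E))/2 = E/2 - (7 - E)/(2*(-2 - E)))
1/189 - z(W(o)) = 1/189 - (7 + 3*(-4) + (3*(-4))²)/(2*(2 + 3*(-4))) = 1/189 - (7 - 12 + (-12)²)/(2*(2 - 12)) = 1/189 - (7 - 12 + 144)/(2*(-10)) = 1/189 - (-1)*139/(2*10) = 1/189 - 1*(-139/20) = 1/189 + 139/20 = 26291/3780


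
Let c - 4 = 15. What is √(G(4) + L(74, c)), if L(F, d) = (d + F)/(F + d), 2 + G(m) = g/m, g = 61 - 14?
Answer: √43/2 ≈ 3.2787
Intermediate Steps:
c = 19 (c = 4 + 15 = 19)
g = 47
G(m) = -2 + 47/m
L(F, d) = 1 (L(F, d) = (F + d)/(F + d) = 1)
√(G(4) + L(74, c)) = √((-2 + 47/4) + 1) = √(39/4 + 1) = √(43/4) = √43/2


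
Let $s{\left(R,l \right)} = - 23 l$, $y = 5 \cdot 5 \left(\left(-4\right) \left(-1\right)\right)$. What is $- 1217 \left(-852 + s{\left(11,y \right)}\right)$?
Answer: $3835984$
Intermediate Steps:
$y = 100$ ($y = 25 \cdot 4 = 100$)
$- 1217 \left(-852 + s{\left(11,y \right)}\right) = - 1217 \left(-852 - 2300\right) = \left(-1217\right) \left(-3152\right) = 3835984$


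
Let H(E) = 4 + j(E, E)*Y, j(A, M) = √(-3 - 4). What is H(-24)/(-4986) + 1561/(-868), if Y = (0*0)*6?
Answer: -556187/309132 ≈ -1.7992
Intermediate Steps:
j(A, M) = I*√7 (j(A, M) = √(-7) = I*√7)
Y = 0 (Y = 0*6 = 0)
H(E) = 4 (H(E) = 4 + (I*√7)*0 = 4 + 0 = 4)
H(-24)/(-4986) + 1561/(-868) = 4/(-4986) + 1561/(-868) = 4*(-1/4986) + 1561*(-1/868) = -2/2493 - 223/124 = -556187/309132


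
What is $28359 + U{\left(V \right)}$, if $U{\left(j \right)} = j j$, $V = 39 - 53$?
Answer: $28555$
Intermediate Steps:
$V = -14$
$U{\left(j \right)} = j^{2}$
$28359 + U{\left(V \right)} = 28359 + \left(-14\right)^{2} = 28359 + 196 = 28555$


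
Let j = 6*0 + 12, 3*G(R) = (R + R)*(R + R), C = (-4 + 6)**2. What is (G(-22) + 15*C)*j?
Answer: 8464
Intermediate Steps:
C = 4 (C = 2**2 = 4)
G(R) = 4*R**2/3 (G(R) = ((R + R)*(R + R))/3 = ((2*R)*(2*R))/3 = (4*R**2)/3 = 4*R**2/3)
j = 12 (j = 0 + 12 = 12)
(G(-22) + 15*C)*j = ((4/3)*(-22)**2 + 15*4)*12 = ((4/3)*484 + 60)*12 = (1936/3 + 60)*12 = (2116/3)*12 = 8464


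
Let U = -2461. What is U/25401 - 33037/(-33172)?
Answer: 757536545/842601972 ≈ 0.89904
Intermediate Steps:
U/25401 - 33037/(-33172) = -2461/25401 - 33037/(-33172) = -2461*1/25401 - 33037*(-1/33172) = -2461/25401 + 33037/33172 = 757536545/842601972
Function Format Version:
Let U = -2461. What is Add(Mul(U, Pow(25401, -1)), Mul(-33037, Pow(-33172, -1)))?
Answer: Rational(757536545, 842601972) ≈ 0.89904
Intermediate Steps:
Add(Mul(U, Pow(25401, -1)), Mul(-33037, Pow(-33172, -1))) = Add(Mul(-2461, Pow(25401, -1)), Mul(-33037, Pow(-33172, -1))) = Add(Mul(-2461, Rational(1, 25401)), Mul(-33037, Rational(-1, 33172))) = Add(Rational(-2461, 25401), Rational(33037, 33172)) = Rational(757536545, 842601972)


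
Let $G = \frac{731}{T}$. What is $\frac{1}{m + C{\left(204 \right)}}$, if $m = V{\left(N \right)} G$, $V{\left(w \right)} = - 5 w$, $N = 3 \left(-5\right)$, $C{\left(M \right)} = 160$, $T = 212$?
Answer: $\frac{212}{88745} \approx 0.0023889$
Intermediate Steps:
$N = -15$
$G = \frac{731}{212} \approx 3.4481$
$m = \frac{54825}{212}$ ($m = \left(-5\right) \left(-15\right) \frac{731}{212} = 75 \cdot \frac{731}{212} = \frac{54825}{212} \approx 258.61$)
$\frac{1}{m + C{\left(204 \right)}} = \frac{1}{\frac{54825}{212} + 160} = \frac{1}{\frac{88745}{212}} = \frac{212}{88745}$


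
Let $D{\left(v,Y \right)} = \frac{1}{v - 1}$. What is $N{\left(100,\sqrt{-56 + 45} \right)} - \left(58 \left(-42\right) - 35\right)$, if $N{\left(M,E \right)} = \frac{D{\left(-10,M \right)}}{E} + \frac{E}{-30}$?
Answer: $2471 - \frac{91 i \sqrt{11}}{3630} \approx 2471.0 - 0.083144 i$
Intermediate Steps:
$D{\left(v,Y \right)} = \frac{1}{-1 + v}$
$N{\left(M,E \right)} = - \frac{1}{11 E} - \frac{E}{30}$ ($N{\left(M,E \right)} = \frac{1}{\left(-1 - 10\right) E} + \frac{E}{-30} = \frac{1}{\left(-11\right) E} + E \left(- \frac{1}{30}\right) = - \frac{1}{11 E} - \frac{E}{30}$)
$N{\left(100,\sqrt{-56 + 45} \right)} - \left(58 \left(-42\right) - 35\right) = \left(- \frac{1}{11 \sqrt{-56 + 45}} - \frac{\sqrt{-56 + 45}}{30}\right) - \left(58 \left(-42\right) - 35\right) = \left(- \frac{1}{11 \sqrt{-11}} - \frac{\sqrt{-11}}{30}\right) - \left(-2436 - 35\right) = \left(- \frac{1}{11 i \sqrt{11}} - \frac{i \sqrt{11}}{30}\right) - -2471 = \left(- \frac{\left(- \frac{1}{11}\right) i \sqrt{11}}{11} - \frac{i \sqrt{11}}{30}\right) + 2471 = \left(\frac{i \sqrt{11}}{121} - \frac{i \sqrt{11}}{30}\right) + 2471 = - \frac{91 i \sqrt{11}}{3630} + 2471 = 2471 - \frac{91 i \sqrt{11}}{3630}$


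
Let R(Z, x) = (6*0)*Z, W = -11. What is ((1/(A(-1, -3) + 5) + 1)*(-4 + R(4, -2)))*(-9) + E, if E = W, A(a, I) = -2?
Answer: 37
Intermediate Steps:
E = -11
R(Z, x) = 0 (R(Z, x) = 0*Z = 0)
((1/(A(-1, -3) + 5) + 1)*(-4 + R(4, -2)))*(-9) + E = ((1/(-2 + 5) + 1)*(-4 + 0))*(-9) - 11 = ((1/3 + 1)*(-4))*(-9) - 11 = ((⅓ + 1)*(-4))*(-9) - 11 = ((4/3)*(-4))*(-9) - 11 = -16/3*(-9) - 11 = 48 - 11 = 37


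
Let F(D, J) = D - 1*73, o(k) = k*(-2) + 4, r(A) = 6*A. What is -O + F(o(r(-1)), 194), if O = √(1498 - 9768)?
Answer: -57 - I*√8270 ≈ -57.0 - 90.94*I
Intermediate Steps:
o(k) = 4 - 2*k (o(k) = -2*k + 4 = 4 - 2*k)
F(D, J) = -73 + D (F(D, J) = D - 73 = -73 + D)
O = I*√8270 (O = √(-8270) = I*√8270 ≈ 90.94*I)
-O + F(o(r(-1)), 194) = -I*√8270 + (-73 + (4 - 12*(-1))) = -I*√8270 + (-73 + (4 - 2*(-6))) = -I*√8270 + (-73 + (4 + 12)) = -I*√8270 + (-73 + 16) = -I*√8270 - 57 = -57 - I*√8270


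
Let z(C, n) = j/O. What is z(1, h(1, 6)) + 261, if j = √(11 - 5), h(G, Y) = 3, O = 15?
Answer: 261 + √6/15 ≈ 261.16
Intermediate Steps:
j = √6 ≈ 2.4495
z(C, n) = √6/15
z(1, h(1, 6)) + 261 = √6/15 + 261 = 261 + √6/15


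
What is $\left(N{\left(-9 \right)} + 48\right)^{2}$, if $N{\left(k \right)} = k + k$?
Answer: $900$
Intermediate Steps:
$N{\left(k \right)} = 2 k$
$\left(N{\left(-9 \right)} + 48\right)^{2} = \left(2 \left(-9\right) + 48\right)^{2} = \left(-18 + 48\right)^{2} = 30^{2} = 900$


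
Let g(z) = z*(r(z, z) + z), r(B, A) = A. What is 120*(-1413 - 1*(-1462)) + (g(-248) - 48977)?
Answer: 79911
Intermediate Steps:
g(z) = 2*z² (g(z) = z*(z + z) = z*(2*z) = 2*z²)
120*(-1413 - 1*(-1462)) + (g(-248) - 48977) = 120*(-1413 - 1*(-1462)) + (2*(-248)² - 48977) = 120*(-1413 + 1462) + (2*61504 - 48977) = 120*49 + (123008 - 48977) = 5880 + 74031 = 79911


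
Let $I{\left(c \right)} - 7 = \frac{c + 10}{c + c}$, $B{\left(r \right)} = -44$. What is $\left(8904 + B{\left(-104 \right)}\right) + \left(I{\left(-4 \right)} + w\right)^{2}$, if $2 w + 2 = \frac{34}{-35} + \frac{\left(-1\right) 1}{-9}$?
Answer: $\frac{14103017329}{1587600} \approx 8883.2$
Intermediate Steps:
$w = - \frac{901}{630}$ ($w = -1 + \frac{\frac{34}{-35} + \frac{\left(-1\right) 1}{-9}}{2} = -1 + \frac{34 \left(- \frac{1}{35}\right) - - \frac{1}{9}}{2} = -1 + \frac{- \frac{34}{35} + \frac{1}{9}}{2} = -1 + \frac{1}{2} \left(- \frac{271}{315}\right) = -1 - \frac{271}{630} = - \frac{901}{630} \approx -1.4302$)
$I{\left(c \right)} = 7 + \frac{10 + c}{2 c}$ ($I{\left(c \right)} = 7 + \frac{c + 10}{c + c} = 7 + \frac{10 + c}{2 c}$)
$\left(8904 + B{\left(-104 \right)}\right) + \left(I{\left(-4 \right)} + w\right)^{2} = \left(8904 - 44\right) + \left(\left(\frac{15}{2} + \frac{5}{-4}\right) - \frac{901}{630}\right)^{2} = 8860 + \left(\left(\frac{15}{2} + 5 \left(- \frac{1}{4}\right)\right) - \frac{901}{630}\right)^{2} = 8860 + \left(\left(\frac{15}{2} - \frac{5}{4}\right) - \frac{901}{630}\right)^{2} = 8860 + \left(\frac{25}{4} - \frac{901}{630}\right)^{2} = 8860 + \left(\frac{6073}{1260}\right)^{2} = 8860 + \frac{36881329}{1587600} = \frac{14103017329}{1587600}$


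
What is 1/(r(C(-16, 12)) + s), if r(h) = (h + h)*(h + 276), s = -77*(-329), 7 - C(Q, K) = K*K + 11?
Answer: -1/12555 ≈ -7.9650e-5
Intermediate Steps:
C(Q, K) = -4 - K² (C(Q, K) = 7 - (K*K + 11) = 7 - (K² + 11) = 7 - (11 + K²) = 7 + (-11 - K²) = -4 - K²)
s = 25333
r(h) = 2*h*(276 + h) (r(h) = (2*h)*(276 + h) = 2*h*(276 + h))
1/(r(C(-16, 12)) + s) = 1/(2*(-4 - 1*12²)*(276 + (-4 - 1*12²)) + 25333) = 1/(2*(-4 - 1*144)*(276 + (-4 - 1*144)) + 25333) = 1/(2*(-4 - 144)*(276 + (-4 - 144)) + 25333) = 1/(2*(-148)*(276 - 148) + 25333) = 1/(2*(-148)*128 + 25333) = 1/(-37888 + 25333) = 1/(-12555) = -1/12555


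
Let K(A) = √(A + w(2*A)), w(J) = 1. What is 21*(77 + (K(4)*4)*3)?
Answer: 1617 + 252*√5 ≈ 2180.5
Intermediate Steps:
K(A) = √(1 + A) (K(A) = √(A + 1) = √(1 + A))
21*(77 + (K(4)*4)*3) = 21*(77 + (√(1 + 4)*4)*3) = 21*(77 + (√5*4)*3) = 21*(77 + (4*√5)*3) = 21*(77 + 12*√5) = 1617 + 252*√5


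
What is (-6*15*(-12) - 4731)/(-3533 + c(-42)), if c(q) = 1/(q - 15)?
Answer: 208107/201382 ≈ 1.0334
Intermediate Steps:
c(q) = 1/(-15 + q)
(-6*15*(-12) - 4731)/(-3533 + c(-42)) = (-6*15*(-12) - 4731)/(-3533 + 1/(-15 - 42)) = (-90*(-12) - 4731)/(-3533 + 1/(-57)) = (1080 - 4731)/(-3533 - 1/57) = -3651/(-201382/57) = -3651*(-57/201382) = 208107/201382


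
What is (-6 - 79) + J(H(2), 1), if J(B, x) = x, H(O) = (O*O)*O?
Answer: -84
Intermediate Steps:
H(O) = O³ (H(O) = O²*O = O³)
(-6 - 79) + J(H(2), 1) = (-6 - 79) + 1 = -85 + 1 = -84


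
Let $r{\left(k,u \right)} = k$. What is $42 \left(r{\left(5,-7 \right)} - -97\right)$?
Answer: $4284$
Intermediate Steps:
$42 \left(r{\left(5,-7 \right)} - -97\right) = 42 \left(5 - -97\right) = 42 \left(5 + 97\right) = 42 \cdot 102 = 4284$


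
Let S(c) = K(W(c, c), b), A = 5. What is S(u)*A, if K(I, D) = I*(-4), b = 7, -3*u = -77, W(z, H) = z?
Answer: -1540/3 ≈ -513.33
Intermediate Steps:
u = 77/3 (u = -⅓*(-77) = 77/3 ≈ 25.667)
K(I, D) = -4*I
S(c) = -4*c
S(u)*A = -4*77/3*5 = -308/3*5 = -1540/3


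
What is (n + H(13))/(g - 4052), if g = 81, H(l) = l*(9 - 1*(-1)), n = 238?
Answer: -368/3971 ≈ -0.092672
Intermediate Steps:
H(l) = 10*l (H(l) = l*(9 + 1) = l*10 = 10*l)
(n + H(13))/(g - 4052) = (238 + 10*13)/(81 - 4052) = (238 + 130)/(-3971) = 368*(-1/3971) = -368/3971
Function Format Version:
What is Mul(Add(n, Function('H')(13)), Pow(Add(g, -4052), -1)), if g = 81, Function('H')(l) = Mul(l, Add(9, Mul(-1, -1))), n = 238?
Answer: Rational(-368, 3971) ≈ -0.092672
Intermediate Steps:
Function('H')(l) = Mul(10, l) (Function('H')(l) = Mul(l, Add(9, 1)) = Mul(l, 10) = Mul(10, l))
Mul(Add(n, Function('H')(13)), Pow(Add(g, -4052), -1)) = Mul(Add(238, Mul(10, 13)), Pow(Add(81, -4052), -1)) = Mul(Add(238, 130), Pow(-3971, -1)) = Mul(368, Rational(-1, 3971)) = Rational(-368, 3971)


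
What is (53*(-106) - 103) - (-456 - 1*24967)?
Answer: 19702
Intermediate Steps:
(53*(-106) - 103) - (-456 - 1*24967) = (-5618 - 103) - (-456 - 24967) = -5721 - 1*(-25423) = -5721 + 25423 = 19702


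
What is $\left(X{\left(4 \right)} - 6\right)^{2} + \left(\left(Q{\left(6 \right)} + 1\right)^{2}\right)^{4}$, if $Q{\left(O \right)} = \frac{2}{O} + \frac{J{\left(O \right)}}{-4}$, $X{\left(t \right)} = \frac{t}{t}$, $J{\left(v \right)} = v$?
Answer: $\frac{41990401}{1679616} \approx 25.0$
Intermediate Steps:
$X{\left(t \right)} = 1$
$Q{\left(O \right)} = \frac{2}{O} - \frac{O}{4}$ ($Q{\left(O \right)} = \frac{2}{O} + \frac{O}{-4} = \frac{2}{O} + O \left(- \frac{1}{4}\right) = \frac{2}{O} - \frac{O}{4}$)
$\left(X{\left(4 \right)} - 6\right)^{2} + \left(\left(Q{\left(6 \right)} + 1\right)^{2}\right)^{4} = \left(1 - 6\right)^{2} + \left(\left(\left(\frac{2}{6} - \frac{3}{2}\right) + 1\right)^{2}\right)^{4} = \left(-5\right)^{2} + \left(\left(\left(2 \cdot \frac{1}{6} - \frac{3}{2}\right) + 1\right)^{2}\right)^{4} = 25 + \left(\left(\left(\frac{1}{3} - \frac{3}{2}\right) + 1\right)^{2}\right)^{4} = 25 + \left(\left(- \frac{7}{6} + 1\right)^{2}\right)^{4} = 25 + \left(\left(- \frac{1}{6}\right)^{2}\right)^{4} = 25 + \left(\frac{1}{36}\right)^{4} = 25 + \frac{1}{1679616} = \frac{41990401}{1679616}$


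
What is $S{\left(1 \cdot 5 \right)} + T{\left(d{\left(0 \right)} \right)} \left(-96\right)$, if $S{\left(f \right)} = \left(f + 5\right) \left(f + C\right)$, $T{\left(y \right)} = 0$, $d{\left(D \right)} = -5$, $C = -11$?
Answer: $-60$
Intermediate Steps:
$S{\left(f \right)} = \left(-11 + f\right) \left(5 + f\right)$ ($S{\left(f \right)} = \left(f + 5\right) \left(f - 11\right) = \left(5 + f\right) \left(-11 + f\right) = \left(-11 + f\right) \left(5 + f\right)$)
$S{\left(1 \cdot 5 \right)} + T{\left(d{\left(0 \right)} \right)} \left(-96\right) = \left(-55 + \left(1 \cdot 5\right)^{2} - 6 \cdot 1 \cdot 5\right) + 0 \left(-96\right) = \left(-55 + 5^{2} - 30\right) + 0 = \left(-55 + 25 - 30\right) + 0 = -60 + 0 = -60$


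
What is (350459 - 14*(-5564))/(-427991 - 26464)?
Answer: -9519/10099 ≈ -0.94257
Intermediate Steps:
(350459 - 14*(-5564))/(-427991 - 26464) = (350459 + 77896)/(-454455) = 428355*(-1/454455) = -9519/10099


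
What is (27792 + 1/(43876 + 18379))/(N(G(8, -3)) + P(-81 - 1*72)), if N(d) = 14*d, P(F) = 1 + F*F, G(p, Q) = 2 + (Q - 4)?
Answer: 1730190961/1453031700 ≈ 1.1907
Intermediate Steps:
G(p, Q) = -2 + Q (G(p, Q) = 2 + (-4 + Q) = -2 + Q)
P(F) = 1 + F**2
(27792 + 1/(43876 + 18379))/(N(G(8, -3)) + P(-81 - 1*72)) = (27792 + 1/(43876 + 18379))/(14*(-2 - 3) + (1 + (-81 - 1*72)**2)) = (27792 + 1/62255)/(14*(-5) + (1 + (-81 - 72)**2)) = (27792 + 1/62255)/(-70 + (1 + (-153)**2)) = 1730190961/(62255*(-70 + (1 + 23409))) = 1730190961/(62255*(-70 + 23410)) = (1730190961/62255)/23340 = (1730190961/62255)*(1/23340) = 1730190961/1453031700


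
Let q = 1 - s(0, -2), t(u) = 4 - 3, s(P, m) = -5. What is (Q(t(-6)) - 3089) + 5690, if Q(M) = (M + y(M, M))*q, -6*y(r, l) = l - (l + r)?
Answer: 2608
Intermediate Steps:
y(r, l) = r/6 (y(r, l) = -(l - (l + r))/6 = -(l + (-l - r))/6 = -(-1)*r/6 = r/6)
t(u) = 1
q = 6 (q = 1 - 1*(-5) = 1 + 5 = 6)
Q(M) = 7*M (Q(M) = (M + M/6)*6 = (7*M/6)*6 = 7*M)
(Q(t(-6)) - 3089) + 5690 = (7*1 - 3089) + 5690 = (7 - 3089) + 5690 = -3082 + 5690 = 2608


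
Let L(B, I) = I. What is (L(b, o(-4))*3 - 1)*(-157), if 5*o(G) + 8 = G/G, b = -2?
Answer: 4082/5 ≈ 816.40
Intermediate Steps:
o(G) = -7/5 (o(G) = -8/5 + (G/G)/5 = -8/5 + (⅕)*1 = -8/5 + ⅕ = -7/5)
(L(b, o(-4))*3 - 1)*(-157) = (-7/5*3 - 1)*(-157) = (-21/5 - 1)*(-157) = -26/5*(-157) = 4082/5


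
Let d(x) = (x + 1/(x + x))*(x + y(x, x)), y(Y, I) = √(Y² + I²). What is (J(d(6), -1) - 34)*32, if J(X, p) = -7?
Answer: -1312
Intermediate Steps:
y(Y, I) = √(I² + Y²)
d(x) = (x + 1/(2*x))*(x + √2*√(x²)) (d(x) = (x + 1/(x + x))*(x + √(x² + x²)) = (x + 1/(2*x))*(x + √(2*x²)) = (x + 1/(2*x))*(x + √2*√(x²)))
(J(d(6), -1) - 34)*32 = (-7 - 34)*32 = -41*32 = -1312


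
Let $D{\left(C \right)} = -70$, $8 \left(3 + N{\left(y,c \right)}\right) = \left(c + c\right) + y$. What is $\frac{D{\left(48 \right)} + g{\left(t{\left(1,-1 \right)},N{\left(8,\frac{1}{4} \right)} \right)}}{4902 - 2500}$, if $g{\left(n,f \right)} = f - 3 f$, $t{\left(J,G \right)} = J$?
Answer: $- \frac{529}{19216} \approx -0.027529$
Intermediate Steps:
$N{\left(y,c \right)} = -3 + \frac{c}{4} + \frac{y}{8}$ ($N{\left(y,c \right)} = -3 + \frac{\left(c + c\right) + y}{8} = -3 + \frac{2 c + y}{8} = -3 + \frac{y + 2 c}{8} = -3 + \left(\frac{c}{4} + \frac{y}{8}\right) = -3 + \frac{c}{4} + \frac{y}{8}$)
$g{\left(n,f \right)} = - 2 f$
$\frac{D{\left(48 \right)} + g{\left(t{\left(1,-1 \right)},N{\left(8,\frac{1}{4} \right)} \right)}}{4902 - 2500} = \frac{-70 - 2 \left(-3 + \frac{1}{4 \cdot 4} + \frac{1}{8} \cdot 8\right)}{4902 - 2500} = \frac{-70 - 2 \left(-3 + \frac{1}{4} \cdot \frac{1}{4} + 1\right)}{2402} = \left(-70 - 2 \left(-3 + \frac{1}{16} + 1\right)\right) \frac{1}{2402} = \left(-70 - - \frac{31}{8}\right) \frac{1}{2402} = \left(-70 + \frac{31}{8}\right) \frac{1}{2402} = \left(- \frac{529}{8}\right) \frac{1}{2402} = - \frac{529}{19216}$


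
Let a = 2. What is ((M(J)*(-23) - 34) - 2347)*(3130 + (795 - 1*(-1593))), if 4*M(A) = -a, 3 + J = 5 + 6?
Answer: -13074901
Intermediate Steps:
J = 8 (J = -3 + (5 + 6) = -3 + 11 = 8)
M(A) = -1/2 (M(A) = (-1*2)/4 = (1/4)*(-2) = -1/2)
((M(J)*(-23) - 34) - 2347)*(3130 + (795 - 1*(-1593))) = ((-1/2*(-23) - 34) - 2347)*(3130 + (795 - 1*(-1593))) = ((23/2 - 34) - 2347)*(3130 + (795 + 1593)) = (-45/2 - 2347)*(3130 + 2388) = -4739/2*5518 = -13074901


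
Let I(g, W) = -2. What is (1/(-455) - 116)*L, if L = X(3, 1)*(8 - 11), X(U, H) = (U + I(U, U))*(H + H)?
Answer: 316686/455 ≈ 696.01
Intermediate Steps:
X(U, H) = 2*H*(-2 + U) (X(U, H) = (U - 2)*(H + H) = (-2 + U)*(2*H) = 2*H*(-2 + U))
L = -6 (L = (2*1*(-2 + 3))*(8 - 11) = (2*1*1)*(-3) = 2*(-3) = -6)
(1/(-455) - 116)*L = (1/(-455) - 116)*(-6) = (-1/455 - 116)*(-6) = -52781/455*(-6) = 316686/455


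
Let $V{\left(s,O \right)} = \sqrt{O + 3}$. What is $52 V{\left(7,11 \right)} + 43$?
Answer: $43 + 52 \sqrt{14} \approx 237.57$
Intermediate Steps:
$V{\left(s,O \right)} = \sqrt{3 + O}$
$52 V{\left(7,11 \right)} + 43 = 52 \sqrt{3 + 11} + 43 = 52 \sqrt{14} + 43 = 43 + 52 \sqrt{14}$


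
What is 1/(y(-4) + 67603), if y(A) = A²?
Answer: 1/67619 ≈ 1.4789e-5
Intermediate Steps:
1/(y(-4) + 67603) = 1/((-4)² + 67603) = 1/(16 + 67603) = 1/67619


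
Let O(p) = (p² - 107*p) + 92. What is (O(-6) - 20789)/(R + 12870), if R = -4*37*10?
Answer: -20019/11390 ≈ -1.7576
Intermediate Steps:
O(p) = 92 + p² - 107*p
R = -1480 (R = -148*10 = -1480)
(O(-6) - 20789)/(R + 12870) = ((92 + (-6)² - 107*(-6)) - 20789)/(-1480 + 12870) = ((92 + 36 + 642) - 20789)/11390 = (770 - 20789)*(1/11390) = -20019*1/11390 = -20019/11390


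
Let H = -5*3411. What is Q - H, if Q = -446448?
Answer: -429393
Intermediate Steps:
H = -17055
Q - H = -446448 - 1*(-17055) = -446448 + 17055 = -429393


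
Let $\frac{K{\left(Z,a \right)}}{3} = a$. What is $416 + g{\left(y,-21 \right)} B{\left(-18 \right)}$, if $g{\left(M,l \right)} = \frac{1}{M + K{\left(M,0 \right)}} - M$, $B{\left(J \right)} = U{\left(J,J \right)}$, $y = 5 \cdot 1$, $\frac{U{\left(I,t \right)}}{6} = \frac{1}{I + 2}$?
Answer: $\frac{2089}{5} \approx 417.8$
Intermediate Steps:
$K{\left(Z,a \right)} = 3 a$
$U{\left(I,t \right)} = \frac{6}{2 + I}$ ($U{\left(I,t \right)} = \frac{6}{I + 2} = \frac{6}{2 + I}$)
$y = 5$
$B{\left(J \right)} = \frac{6}{2 + J}$
$g{\left(M,l \right)} = \frac{1}{M} - M$ ($g{\left(M,l \right)} = \frac{1}{M + 3 \cdot 0} - M = \frac{1}{M + 0} - M = \frac{1}{M} - M$)
$416 + g{\left(y,-21 \right)} B{\left(-18 \right)} = 416 + \left(\frac{1}{5} - 5\right) \frac{6}{2 - 18} = 416 + \left(\frac{1}{5} - 5\right) \frac{6}{-16} = 416 - \frac{24 \cdot 6 \left(- \frac{1}{16}\right)}{5} = 416 - - \frac{9}{5} = 416 + \frac{9}{5} = \frac{2089}{5}$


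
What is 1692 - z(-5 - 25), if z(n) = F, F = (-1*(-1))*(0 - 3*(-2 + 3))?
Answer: 1695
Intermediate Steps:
F = -3 (F = 1*(0 - 3*1) = 1*(0 - 3) = 1*(-3) = -3)
z(n) = -3
1692 - z(-5 - 25) = 1692 - 1*(-3) = 1692 + 3 = 1695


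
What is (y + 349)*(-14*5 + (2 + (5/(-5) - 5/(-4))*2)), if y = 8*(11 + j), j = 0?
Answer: -58995/2 ≈ -29498.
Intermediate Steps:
y = 88 (y = 8*(11 + 0) = 8*11 = 88)
(y + 349)*(-14*5 + (2 + (5/(-5) - 5/(-4))*2)) = (88 + 349)*(-14*5 + (2 + (5/(-5) - 5/(-4))*2)) = 437*(-70 + (2 + (5*(-1/5) - 5*(-1/4))*2)) = 437*(-70 + (2 + (-1 + 5/4)*2)) = 437*(-70 + (2 + (1/4)*2)) = 437*(-70 + (2 + 1/2)) = 437*(-70 + 5/2) = 437*(-135/2) = -58995/2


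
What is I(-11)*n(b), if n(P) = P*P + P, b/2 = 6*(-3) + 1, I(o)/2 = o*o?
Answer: 271524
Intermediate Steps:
I(o) = 2*o**2 (I(o) = 2*(o*o) = 2*o**2)
b = -34 (b = 2*(6*(-3) + 1) = 2*(-18 + 1) = 2*(-17) = -34)
n(P) = P + P**2 (n(P) = P**2 + P = P + P**2)
I(-11)*n(b) = (2*(-11)**2)*(-34*(1 - 34)) = (2*121)*(-34*(-33)) = 242*1122 = 271524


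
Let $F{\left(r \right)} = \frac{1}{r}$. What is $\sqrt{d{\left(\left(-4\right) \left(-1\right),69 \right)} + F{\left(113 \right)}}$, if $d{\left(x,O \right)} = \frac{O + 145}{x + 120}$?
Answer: $\frac{\sqrt{85143918}}{7006} \approx 1.3171$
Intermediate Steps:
$d{\left(x,O \right)} = \frac{145 + O}{120 + x}$
$\sqrt{d{\left(\left(-4\right) \left(-1\right),69 \right)} + F{\left(113 \right)}} = \sqrt{\frac{145 + 69}{120 - -4} + \frac{1}{113}} = \sqrt{\frac{1}{120 + 4} \cdot 214 + \frac{1}{113}} = \sqrt{\frac{1}{124} \cdot 214 + \frac{1}{113}} = \sqrt{\frac{107}{62} + \frac{1}{113}} = \sqrt{\frac{12153}{7006}} = \frac{\sqrt{85143918}}{7006}$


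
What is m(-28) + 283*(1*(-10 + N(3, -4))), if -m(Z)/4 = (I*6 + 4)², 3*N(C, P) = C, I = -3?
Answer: -3331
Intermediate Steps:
N(C, P) = C/3
m(Z) = -784 (m(Z) = -4*(-3*6 + 4)² = -4*(-18 + 4)² = -4*(-14)² = -4*196 = -784)
m(-28) + 283*(1*(-10 + N(3, -4))) = -784 + 283*(1*(-10 + (⅓)*3)) = -784 + 283*(1*(-10 + 1)) = -784 + 283*(1*(-9)) = -784 + 283*(-9) = -784 - 2547 = -3331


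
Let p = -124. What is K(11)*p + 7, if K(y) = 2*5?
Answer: -1233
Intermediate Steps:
K(y) = 10
K(11)*p + 7 = 10*(-124) + 7 = -1240 + 7 = -1233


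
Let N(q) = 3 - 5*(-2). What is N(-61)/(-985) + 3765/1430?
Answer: 737987/281710 ≈ 2.6197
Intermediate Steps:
N(q) = 13 (N(q) = 3 + 10 = 13)
N(-61)/(-985) + 3765/1430 = 13/(-985) + 3765/1430 = 13*(-1/985) + 3765*(1/1430) = -13/985 + 753/286 = 737987/281710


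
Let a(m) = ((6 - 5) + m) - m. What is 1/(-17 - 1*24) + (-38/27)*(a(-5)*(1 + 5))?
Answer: -3125/369 ≈ -8.4688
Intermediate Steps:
a(m) = 1 (a(m) = (1 + m) - m = 1)
1/(-17 - 1*24) + (-38/27)*(a(-5)*(1 + 5)) = 1/(-17 - 1*24) + (-38/27)*(1*(1 + 5)) = 1/(-17 - 24) + (-38*1/27)*(1*6) = 1/(-41) - 38/27*6 = -1/41 - 76/9 = -3125/369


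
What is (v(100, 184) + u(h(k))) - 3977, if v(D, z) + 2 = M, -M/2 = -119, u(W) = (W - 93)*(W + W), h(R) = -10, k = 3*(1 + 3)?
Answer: -1681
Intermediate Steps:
k = 12 (k = 3*4 = 12)
u(W) = 2*W*(-93 + W) (u(W) = (-93 + W)*(2*W) = 2*W*(-93 + W))
M = 238 (M = -2*(-119) = 238)
v(D, z) = 236 (v(D, z) = -2 + 238 = 236)
(v(100, 184) + u(h(k))) - 3977 = (236 + 2*(-10)*(-93 - 10)) - 3977 = (236 + 2*(-10)*(-103)) - 3977 = (236 + 2060) - 3977 = 2296 - 3977 = -1681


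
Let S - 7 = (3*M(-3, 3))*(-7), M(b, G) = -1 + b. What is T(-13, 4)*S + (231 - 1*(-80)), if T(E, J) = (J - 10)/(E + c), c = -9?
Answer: 3694/11 ≈ 335.82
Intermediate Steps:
T(E, J) = (-10 + J)/(-9 + E) (T(E, J) = (J - 10)/(E - 9) = (-10 + J)/(-9 + E))
S = 91 (S = 7 + (3*(-1 - 3))*(-7) = 7 + (3*(-4))*(-7) = 7 - 12*(-7) = 7 + 84 = 91)
T(-13, 4)*S + (231 - 1*(-80)) = ((-10 + 4)/(-9 - 13))*91 + (231 - 1*(-80)) = (-6/(-22))*91 + (231 + 80) = -1/22*(-6)*91 + 311 = (3/11)*91 + 311 = 273/11 + 311 = 3694/11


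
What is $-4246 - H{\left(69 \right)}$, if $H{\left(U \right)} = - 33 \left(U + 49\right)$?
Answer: $-352$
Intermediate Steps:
$H{\left(U \right)} = -1617 - 33 U$ ($H{\left(U \right)} = - 33 \left(49 + U\right) = -1617 - 33 U$)
$-4246 - H{\left(69 \right)} = -4246 - \left(-1617 - 2277\right) = -4246 - -3894 = -4246 + 3894 = -352$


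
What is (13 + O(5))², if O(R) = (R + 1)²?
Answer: 2401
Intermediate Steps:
O(R) = (1 + R)²
(13 + O(5))² = (13 + (1 + 5)²)² = (13 + 6²)² = (13 + 36)² = 49² = 2401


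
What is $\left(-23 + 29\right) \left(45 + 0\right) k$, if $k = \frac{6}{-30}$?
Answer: $-54$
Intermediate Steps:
$k = - \frac{1}{5}$ ($k = 6 \left(- \frac{1}{30}\right) = - \frac{1}{5} \approx -0.2$)
$\left(-23 + 29\right) \left(45 + 0\right) k = \left(-23 + 29\right) \left(45 + 0\right) \left(- \frac{1}{5}\right) = 6 \cdot 45 \left(- \frac{1}{5}\right) = 270 \left(- \frac{1}{5}\right) = -54$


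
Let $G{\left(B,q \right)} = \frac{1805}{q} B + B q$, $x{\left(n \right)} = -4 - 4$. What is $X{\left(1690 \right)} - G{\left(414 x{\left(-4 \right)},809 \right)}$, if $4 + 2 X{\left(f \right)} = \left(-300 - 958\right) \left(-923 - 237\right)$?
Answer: $\frac{2763896374}{809} \approx 3.4164 \cdot 10^{6}$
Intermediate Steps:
$X{\left(f \right)} = 729638$ ($X{\left(f \right)} = -2 + \frac{\left(-300 - 958\right) \left(-923 - 237\right)}{2} = -2 + \frac{\left(-1258\right) \left(-1160\right)}{2} = -2 + \frac{1}{2} \cdot 1459280 = -2 + 729640 = 729638$)
$x{\left(n \right)} = -8$
$G{\left(B,q \right)} = B q + \frac{1805 B}{q}$ ($G{\left(B,q \right)} = \frac{1805 B}{q} + B q = B q + \frac{1805 B}{q}$)
$X{\left(1690 \right)} - G{\left(414 x{\left(-4 \right)},809 \right)} = 729638 - \frac{414 \left(-8\right) \left(1805 + 809^{2}\right)}{809} = 729638 - \left(-3312\right) \frac{1}{809} \left(1805 + 654481\right) = 729638 - \left(-3312\right) \frac{1}{809} \cdot 656286 = 729638 - - \frac{2173619232}{809} = 729638 + \frac{2173619232}{809} = \frac{2763896374}{809}$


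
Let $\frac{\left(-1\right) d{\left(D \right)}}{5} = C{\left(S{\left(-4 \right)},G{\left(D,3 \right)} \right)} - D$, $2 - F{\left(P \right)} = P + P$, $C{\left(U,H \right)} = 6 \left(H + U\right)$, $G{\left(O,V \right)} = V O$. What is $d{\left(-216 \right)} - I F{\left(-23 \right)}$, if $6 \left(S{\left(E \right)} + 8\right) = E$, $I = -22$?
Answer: $19676$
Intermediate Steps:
$G{\left(O,V \right)} = O V$
$S{\left(E \right)} = -8 + \frac{E}{6}$
$C{\left(U,H \right)} = 6 H + 6 U$
$F{\left(P \right)} = 2 - 2 P$ ($F{\left(P \right)} = 2 - \left(P + P\right) = 2 - 2 P$)
$d{\left(D \right)} = 260 - 85 D$ ($d{\left(D \right)} = - 5 \left(\left(6 D 3 + 6 \left(-8 + \frac{1}{6} \left(-4\right)\right)\right) - D\right) = - 5 \left(\left(6 \cdot 3 D + 6 \left(-8 - \frac{2}{3}\right)\right) - D\right) = - 5 \left(\left(18 D + 6 \left(- \frac{26}{3}\right)\right) - D\right) = - 5 \left(\left(18 D - 52\right) - D\right) = - 5 \left(\left(-52 + 18 D\right) - D\right) = - 5 \left(-52 + 17 D\right) = 260 - 85 D$)
$d{\left(-216 \right)} - I F{\left(-23 \right)} = \left(260 - -18360\right) - - 22 \left(2 - -46\right) = \left(260 + 18360\right) - - 22 \left(2 + 46\right) = 18620 - \left(-22\right) 48 = 18620 - -1056 = 18620 + 1056 = 19676$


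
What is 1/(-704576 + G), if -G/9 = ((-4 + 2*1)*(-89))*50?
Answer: -1/784676 ≈ -1.2744e-6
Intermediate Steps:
G = -80100 (G = -9*(-4 + 2*1)*(-89)*50 = -9*(-4 + 2)*(-89)*50 = -9*(-2*(-89))*50 = -1602*50 = -9*8900 = -80100)
1/(-704576 + G) = 1/(-704576 - 80100) = 1/(-784676) = -1/784676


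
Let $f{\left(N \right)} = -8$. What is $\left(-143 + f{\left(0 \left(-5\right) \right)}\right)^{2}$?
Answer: $22801$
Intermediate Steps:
$\left(-143 + f{\left(0 \left(-5\right) \right)}\right)^{2} = \left(-143 - 8\right)^{2} = \left(-151\right)^{2} = 22801$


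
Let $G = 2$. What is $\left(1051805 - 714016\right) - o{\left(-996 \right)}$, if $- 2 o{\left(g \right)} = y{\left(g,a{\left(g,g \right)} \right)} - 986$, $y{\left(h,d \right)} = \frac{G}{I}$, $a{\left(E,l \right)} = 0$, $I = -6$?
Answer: $\frac{2023775}{6} \approx 3.373 \cdot 10^{5}$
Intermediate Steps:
$y{\left(h,d \right)} = - \frac{1}{3}$ ($y{\left(h,d \right)} = \frac{2}{-6} = 2 \left(- \frac{1}{6}\right) = - \frac{1}{3}$)
$o{\left(g \right)} = \frac{2959}{6}$ ($o{\left(g \right)} = - \frac{- \frac{1}{3} - 986}{2} = \left(- \frac{1}{2}\right) \left(- \frac{2959}{3}\right) = \frac{2959}{6}$)
$\left(1051805 - 714016\right) - o{\left(-996 \right)} = \left(1051805 - 714016\right) - \frac{2959}{6} = 337789 - \frac{2959}{6} = \frac{2023775}{6}$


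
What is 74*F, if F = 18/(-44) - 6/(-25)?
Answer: -3441/275 ≈ -12.513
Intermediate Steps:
F = -93/550 (F = 18*(-1/44) - 6*(-1/25) = -9/22 + 6/25 = -93/550 ≈ -0.16909)
74*F = 74*(-93/550) = -3441/275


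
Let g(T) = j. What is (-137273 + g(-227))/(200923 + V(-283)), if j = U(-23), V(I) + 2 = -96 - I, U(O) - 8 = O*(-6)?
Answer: -45709/67036 ≈ -0.68186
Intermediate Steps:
U(O) = 8 - 6*O (U(O) = 8 + O*(-6) = 8 - 6*O)
V(I) = -98 - I (V(I) = -2 + (-96 - I) = -98 - I)
j = 146 (j = 8 - 6*(-23) = 8 + 138 = 146)
g(T) = 146
(-137273 + g(-227))/(200923 + V(-283)) = (-137273 + 146)/(200923 + (-98 - 1*(-283))) = -137127/(200923 + (-98 + 283)) = -137127/(200923 + 185) = -137127/201108 = -137127*1/201108 = -45709/67036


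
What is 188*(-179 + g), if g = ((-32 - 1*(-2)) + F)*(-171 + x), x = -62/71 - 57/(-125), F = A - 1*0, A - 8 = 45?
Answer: -6876883772/8875 ≈ -7.7486e+5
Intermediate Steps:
A = 53 (A = 8 + 45 = 53)
F = 53 (F = 53 - 1*0 = 53 + 0 = 53)
x = -3703/8875 (x = -62*1/71 - 57*(-1/125) = -62/71 + 57/125 = -3703/8875 ≈ -0.41724)
g = -34990544/8875 (g = ((-32 - 1*(-2)) + 53)*(-171 - 3703/8875) = ((-32 + 2) + 53)*(-1521328/8875) = (-30 + 53)*(-1521328/8875) = 23*(-1521328/8875) = -34990544/8875 ≈ -3942.6)
188*(-179 + g) = 188*(-179 - 34990544/8875) = 188*(-36579169/8875) = -6876883772/8875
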